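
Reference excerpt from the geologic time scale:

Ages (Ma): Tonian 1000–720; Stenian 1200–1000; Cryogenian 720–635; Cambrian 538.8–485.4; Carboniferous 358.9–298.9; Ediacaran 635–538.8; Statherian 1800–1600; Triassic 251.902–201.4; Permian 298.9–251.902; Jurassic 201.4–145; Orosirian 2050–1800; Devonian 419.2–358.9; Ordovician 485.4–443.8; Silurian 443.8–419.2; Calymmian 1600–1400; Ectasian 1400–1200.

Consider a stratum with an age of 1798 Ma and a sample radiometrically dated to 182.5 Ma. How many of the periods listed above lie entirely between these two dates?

1798 Ma sits inside the Statherian (1800–1600) and 182.5 Ma inside the Jurassic (201.4–145); neither of those is wholly between the two dates.
The listed periods lying completely between them are Calymmian, Ectasian, Stenian, Tonian, Cryogenian, Ediacaran, Cambrian, Ordovician, Silurian, Devonian, Carboniferous, Permian, Triassic — 13 in all.

13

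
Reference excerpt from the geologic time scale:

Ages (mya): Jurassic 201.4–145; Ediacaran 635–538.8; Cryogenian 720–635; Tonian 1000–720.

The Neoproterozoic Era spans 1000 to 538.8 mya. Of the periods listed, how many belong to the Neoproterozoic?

Periods inside 1000–538.8 Ma: Tonian, Cryogenian, Ediacaran — 3 in total.

3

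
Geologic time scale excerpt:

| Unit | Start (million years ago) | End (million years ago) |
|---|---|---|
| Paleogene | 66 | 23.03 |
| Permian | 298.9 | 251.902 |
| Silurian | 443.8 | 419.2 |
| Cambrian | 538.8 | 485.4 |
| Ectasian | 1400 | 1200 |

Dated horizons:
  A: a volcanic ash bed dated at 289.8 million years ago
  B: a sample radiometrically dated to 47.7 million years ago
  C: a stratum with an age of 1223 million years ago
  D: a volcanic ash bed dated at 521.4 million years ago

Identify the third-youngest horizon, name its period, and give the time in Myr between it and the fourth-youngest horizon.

D, in the Cambrian; 701.6 million years to C

Sorted youngest-first by Ma: B (47.7), A (289.8), D (521.4), C (1223).
The third youngest is D at 521.4 Ma, which lies in 538.8–485.4 Ma: the Cambrian.
The fourth youngest is C at 1223 Ma; separation = |521.4 − 1223| = 701.6 Myr.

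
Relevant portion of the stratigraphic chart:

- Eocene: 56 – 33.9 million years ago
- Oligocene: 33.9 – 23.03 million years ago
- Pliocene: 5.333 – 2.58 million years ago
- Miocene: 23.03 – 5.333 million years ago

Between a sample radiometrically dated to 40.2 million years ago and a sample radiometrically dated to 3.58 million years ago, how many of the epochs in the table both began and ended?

2

The older date is 40.2 Ma and the younger is 3.58 Ma.
Epochs with start < 40.2 and end > 3.58 Ma: Oligocene (33.9–23.03), Miocene (23.03–5.333).
That is 2 complete epochs.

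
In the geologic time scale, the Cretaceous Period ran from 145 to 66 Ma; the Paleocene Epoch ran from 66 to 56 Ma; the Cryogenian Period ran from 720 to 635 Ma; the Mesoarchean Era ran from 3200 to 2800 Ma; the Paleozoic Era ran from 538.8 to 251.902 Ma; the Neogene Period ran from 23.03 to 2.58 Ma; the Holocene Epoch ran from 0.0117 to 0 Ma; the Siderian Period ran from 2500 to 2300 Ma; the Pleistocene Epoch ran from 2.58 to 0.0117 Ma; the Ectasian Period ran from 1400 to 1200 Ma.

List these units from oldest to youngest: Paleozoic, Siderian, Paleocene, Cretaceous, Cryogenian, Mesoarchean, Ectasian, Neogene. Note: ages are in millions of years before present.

Mesoarchean, Siderian, Ectasian, Cryogenian, Paleozoic, Cretaceous, Paleocene, Neogene

Sorting by start age (descending Ma, since larger Ma = older): Mesoarchean start 3200, Siderian start 2500, Ectasian start 1400, Cryogenian start 720, Paleozoic start 538.8, Cretaceous start 145, Paleocene start 66, Neogene start 23.03.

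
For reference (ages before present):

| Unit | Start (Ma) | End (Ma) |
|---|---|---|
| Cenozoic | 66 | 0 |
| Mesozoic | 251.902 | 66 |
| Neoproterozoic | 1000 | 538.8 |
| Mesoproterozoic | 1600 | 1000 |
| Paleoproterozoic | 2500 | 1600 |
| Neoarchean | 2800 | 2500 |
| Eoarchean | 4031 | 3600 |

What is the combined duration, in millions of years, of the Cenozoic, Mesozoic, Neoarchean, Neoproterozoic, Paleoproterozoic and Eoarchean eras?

2344.102 million years

Each duration: Cenozoic = 66; Mesozoic = 185.902; Neoarchean = 300; Neoproterozoic = 461.2; Paleoproterozoic = 900; Eoarchean = 431.
Sum: 66 + 185.902 + 300 + 461.2 + 900 + 431 = 2344.102 Myr.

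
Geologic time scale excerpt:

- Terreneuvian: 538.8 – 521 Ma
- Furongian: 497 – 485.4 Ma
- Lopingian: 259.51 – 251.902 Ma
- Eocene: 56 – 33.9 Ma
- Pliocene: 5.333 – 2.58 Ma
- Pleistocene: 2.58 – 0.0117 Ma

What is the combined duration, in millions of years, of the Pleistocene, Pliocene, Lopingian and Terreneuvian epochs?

30.7293 million years

Each duration: Pleistocene = 2.5683; Pliocene = 2.753; Lopingian = 7.608; Terreneuvian = 17.8.
Sum: 2.5683 + 2.753 + 7.608 + 17.8 = 30.7293 Myr.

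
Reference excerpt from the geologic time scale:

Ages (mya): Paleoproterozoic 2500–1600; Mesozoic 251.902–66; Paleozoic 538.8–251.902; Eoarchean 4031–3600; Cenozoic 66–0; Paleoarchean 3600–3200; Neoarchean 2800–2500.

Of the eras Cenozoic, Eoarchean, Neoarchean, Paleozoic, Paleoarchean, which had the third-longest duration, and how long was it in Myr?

Start − end for each: Cenozoic 66 − 0 = 66; Eoarchean 4031 − 3600 = 431; Neoarchean 2800 − 2500 = 300; Paleozoic 538.8 − 251.902 = 286.898; Paleoarchean 3600 − 3200 = 400.
Ranking these from longest: Eoarchean > Paleoarchean > Neoarchean > Paleozoic > Cenozoic.
Position 3 in that ranking is Neoarchean, which lasted 300 Myr.

Neoarchean, 300 million years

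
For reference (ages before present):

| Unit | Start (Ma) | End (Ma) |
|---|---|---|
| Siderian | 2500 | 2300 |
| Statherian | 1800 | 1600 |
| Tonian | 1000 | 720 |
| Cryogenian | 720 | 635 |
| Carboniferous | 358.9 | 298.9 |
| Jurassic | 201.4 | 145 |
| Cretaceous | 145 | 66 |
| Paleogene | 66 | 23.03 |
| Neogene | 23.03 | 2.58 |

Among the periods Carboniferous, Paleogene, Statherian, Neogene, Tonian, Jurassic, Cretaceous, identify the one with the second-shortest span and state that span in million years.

Durations: Carboniferous 60; Paleogene 42.97; Statherian 200; Neogene 20.45; Tonian 280; Jurassic 56.4; Cretaceous 79 Myr.
Sorted shortest-first: Neogene (20.45), Paleogene (42.97), Jurassic (56.4), Carboniferous (60), Cretaceous (79), Statherian (200), Tonian (280).
The second shortest is Paleogene at 42.97 Myr.

Paleogene, 42.97 million years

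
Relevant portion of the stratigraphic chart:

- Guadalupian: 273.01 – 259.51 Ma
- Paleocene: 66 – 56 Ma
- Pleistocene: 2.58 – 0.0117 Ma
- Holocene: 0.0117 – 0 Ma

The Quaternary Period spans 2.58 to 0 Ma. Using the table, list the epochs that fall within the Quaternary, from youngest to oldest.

Epochs with both bounds inside 2.58–0 Ma: Holocene (0.0117–0), Pleistocene (2.58–0.0117).

Holocene, Pleistocene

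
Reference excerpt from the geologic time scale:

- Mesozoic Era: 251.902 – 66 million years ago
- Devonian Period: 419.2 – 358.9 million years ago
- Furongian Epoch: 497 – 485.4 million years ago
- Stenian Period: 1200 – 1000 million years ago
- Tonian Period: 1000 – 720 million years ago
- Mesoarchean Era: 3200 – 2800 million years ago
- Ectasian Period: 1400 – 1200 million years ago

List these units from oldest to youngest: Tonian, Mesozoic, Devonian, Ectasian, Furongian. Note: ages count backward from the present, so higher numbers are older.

The oldest of these is Ectasian (starts 1400 Ma) and the youngest is Mesozoic (ends 66 Ma).
In between, by decreasing start age: Tonian (1000), Furongian (497), Devonian (419.2).

Ectasian → Tonian → Furongian → Devonian → Mesozoic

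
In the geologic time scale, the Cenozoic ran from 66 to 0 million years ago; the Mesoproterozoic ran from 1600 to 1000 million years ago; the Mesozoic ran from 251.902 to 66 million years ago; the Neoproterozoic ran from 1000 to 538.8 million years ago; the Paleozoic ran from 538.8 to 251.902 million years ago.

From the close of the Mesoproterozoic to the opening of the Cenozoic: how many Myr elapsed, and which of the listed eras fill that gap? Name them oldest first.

934 million years; Neoproterozoic, Paleozoic, Mesozoic

End of Mesoproterozoic = 1000 Ma; start of Cenozoic = 66 Ma.
Gap = 1000 − 66 = 934 Myr.
Eras wholly inside 1000–66 Ma: Neoproterozoic (1000–538.8), Paleozoic (538.8–251.902), Mesozoic (251.902–66).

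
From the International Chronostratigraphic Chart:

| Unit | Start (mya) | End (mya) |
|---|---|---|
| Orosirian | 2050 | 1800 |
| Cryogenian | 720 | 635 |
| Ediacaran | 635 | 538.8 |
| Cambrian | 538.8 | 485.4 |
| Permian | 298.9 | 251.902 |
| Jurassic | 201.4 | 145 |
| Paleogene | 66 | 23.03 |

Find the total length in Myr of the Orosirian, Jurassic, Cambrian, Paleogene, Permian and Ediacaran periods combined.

545.968 million years

Duration is start − end for each: (2050 − 1800) + (201.4 − 145) + (538.8 − 485.4) + (66 − 23.03) + (298.9 − 251.902) + (635 − 538.8).
That is 250 + 56.4 + 53.4 + 42.97 + 46.998 + 96.2, which totals 545.968 million years.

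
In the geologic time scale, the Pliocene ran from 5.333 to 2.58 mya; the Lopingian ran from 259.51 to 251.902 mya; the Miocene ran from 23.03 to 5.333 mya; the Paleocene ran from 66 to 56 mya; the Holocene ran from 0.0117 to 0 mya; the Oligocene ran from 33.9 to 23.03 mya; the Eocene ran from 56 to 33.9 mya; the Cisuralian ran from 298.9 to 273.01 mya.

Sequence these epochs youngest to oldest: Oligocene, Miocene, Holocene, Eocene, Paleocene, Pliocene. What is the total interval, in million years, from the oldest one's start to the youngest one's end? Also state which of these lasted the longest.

From the excerpt: Oligocene 33.9–23.03; Miocene 23.03–5.333; Holocene 0.0117–0; Eocene 56–33.9; Paleocene 66–56; Pliocene 5.333–2.58 (Ma).
Larger Ma is earlier, so the oldest is Paleocene and the youngest is Holocene; youngest to oldest: Holocene, Pliocene, Miocene, Oligocene, Eocene, Paleocene.
Oldest start 66 minus youngest end 0 gives 66 Myr overall.
Individual lengths (start − end): Eocene 22.1; Pliocene 2.753; Miocene 17.697; Oligocene 10.87; Paleocene 10; Holocene 0.0117. The largest is Eocene at 22.1 Myr.

Holocene → Pliocene → Miocene → Oligocene → Eocene → Paleocene; total span 66 Myr; longest is Eocene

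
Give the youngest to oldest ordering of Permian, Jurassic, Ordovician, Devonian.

Group by era (each group listed oldest first) — Paleozoic: Ordovician, Devonian, Permian; Mesozoic: Jurassic. The eras run Paleozoic → Mesozoic → Cenozoic. Concatenating the groups in that era order and then reversing gives youngest to oldest.

Jurassic → Permian → Devonian → Ordovician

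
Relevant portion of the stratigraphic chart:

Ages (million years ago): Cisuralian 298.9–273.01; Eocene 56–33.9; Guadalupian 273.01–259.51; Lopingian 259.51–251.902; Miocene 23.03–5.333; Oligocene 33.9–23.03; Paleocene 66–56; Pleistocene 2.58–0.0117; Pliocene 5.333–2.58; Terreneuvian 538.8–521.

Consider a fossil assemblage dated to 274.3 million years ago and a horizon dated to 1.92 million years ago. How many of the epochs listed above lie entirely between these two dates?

7

The older date is 274.3 Ma and the younger is 1.92 Ma.
Epochs with start < 274.3 and end > 1.92 Ma: Guadalupian (273.01–259.51), Lopingian (259.51–251.902), Paleocene (66–56), Eocene (56–33.9), Oligocene (33.9–23.03), Miocene (23.03–5.333), Pliocene (5.333–2.58).
That is 7 complete epochs.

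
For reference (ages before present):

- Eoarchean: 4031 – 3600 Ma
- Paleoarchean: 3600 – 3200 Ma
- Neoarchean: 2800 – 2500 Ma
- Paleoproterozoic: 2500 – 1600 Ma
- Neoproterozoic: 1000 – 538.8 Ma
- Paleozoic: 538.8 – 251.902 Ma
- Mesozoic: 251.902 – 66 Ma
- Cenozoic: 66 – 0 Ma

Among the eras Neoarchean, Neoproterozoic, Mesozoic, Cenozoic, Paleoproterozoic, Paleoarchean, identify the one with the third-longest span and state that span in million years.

Start − end for each: Neoarchean 2800 − 2500 = 300; Neoproterozoic 1000 − 538.8 = 461.2; Mesozoic 251.902 − 66 = 185.902; Cenozoic 66 − 0 = 66; Paleoproterozoic 2500 − 1600 = 900; Paleoarchean 3600 − 3200 = 400.
Ranking these from longest: Paleoproterozoic > Neoproterozoic > Paleoarchean > Neoarchean > Mesozoic > Cenozoic.
Position 3 in that ranking is Paleoarchean, which lasted 400 Myr.

Paleoarchean, 400 million years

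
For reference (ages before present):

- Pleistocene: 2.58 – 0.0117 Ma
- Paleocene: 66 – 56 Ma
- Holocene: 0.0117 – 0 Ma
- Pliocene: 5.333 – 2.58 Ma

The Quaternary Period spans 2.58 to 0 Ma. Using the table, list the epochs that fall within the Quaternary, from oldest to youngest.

Pleistocene, Holocene

Epochs with both bounds inside 2.58–0 Ma: Pleistocene (2.58–0.0117), Holocene (0.0117–0).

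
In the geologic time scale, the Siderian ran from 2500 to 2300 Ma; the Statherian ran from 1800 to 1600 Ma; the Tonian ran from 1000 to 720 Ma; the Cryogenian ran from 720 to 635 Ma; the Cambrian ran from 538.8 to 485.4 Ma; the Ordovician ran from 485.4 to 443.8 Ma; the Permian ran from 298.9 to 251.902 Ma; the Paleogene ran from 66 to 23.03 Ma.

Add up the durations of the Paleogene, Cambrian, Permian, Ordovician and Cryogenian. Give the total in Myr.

269.968 million years

Each duration: Paleogene = 42.97; Cambrian = 53.4; Permian = 46.998; Ordovician = 41.6; Cryogenian = 85.
Sum: 42.97 + 53.4 + 46.998 + 41.6 + 85 = 269.968 Myr.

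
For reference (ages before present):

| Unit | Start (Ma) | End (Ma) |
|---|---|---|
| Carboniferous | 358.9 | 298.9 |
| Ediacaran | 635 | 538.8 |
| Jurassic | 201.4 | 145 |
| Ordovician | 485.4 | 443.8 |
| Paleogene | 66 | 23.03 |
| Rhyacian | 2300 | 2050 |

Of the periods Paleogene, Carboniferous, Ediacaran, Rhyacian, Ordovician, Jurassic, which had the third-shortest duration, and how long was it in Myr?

Jurassic, 56.4 million years

Start − end for each: Paleogene 66 − 23.03 = 42.97; Carboniferous 358.9 − 298.9 = 60; Ediacaran 635 − 538.8 = 96.2; Rhyacian 2300 − 2050 = 250; Ordovician 485.4 − 443.8 = 41.6; Jurassic 201.4 − 145 = 56.4.
Ranking these from shortest: Ordovician < Paleogene < Jurassic < Carboniferous < Ediacaran < Rhyacian.
Position 3 in that ranking is Jurassic, which lasted 56.4 Myr.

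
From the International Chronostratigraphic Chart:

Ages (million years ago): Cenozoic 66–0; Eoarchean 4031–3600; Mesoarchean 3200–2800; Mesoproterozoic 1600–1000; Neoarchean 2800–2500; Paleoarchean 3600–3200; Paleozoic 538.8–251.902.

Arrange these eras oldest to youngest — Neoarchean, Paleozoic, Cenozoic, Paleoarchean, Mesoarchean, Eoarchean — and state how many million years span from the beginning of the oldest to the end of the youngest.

Eoarchean, Paleoarchean, Mesoarchean, Neoarchean, Paleozoic, Cenozoic; total span 4031 Myr

From the excerpt: Neoarchean 2800–2500; Paleozoic 538.8–251.902; Cenozoic 66–0; Paleoarchean 3600–3200; Mesoarchean 3200–2800; Eoarchean 4031–3600 (Ma).
Larger Ma is earlier, so the oldest is Eoarchean and the youngest is Cenozoic; oldest to youngest: Eoarchean, Paleoarchean, Mesoarchean, Neoarchean, Paleozoic, Cenozoic.
Oldest start 4031 minus youngest end 0 gives 4031 Myr overall.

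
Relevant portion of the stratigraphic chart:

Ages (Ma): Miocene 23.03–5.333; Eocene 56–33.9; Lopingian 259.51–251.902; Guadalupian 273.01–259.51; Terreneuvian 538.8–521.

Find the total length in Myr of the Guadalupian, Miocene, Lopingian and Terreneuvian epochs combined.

Duration is start − end for each: (273.01 − 259.51) + (23.03 − 5.333) + (259.51 − 251.902) + (538.8 − 521).
That is 13.5 + 17.697 + 7.608 + 17.8, which totals 56.605 million years.

56.605 million years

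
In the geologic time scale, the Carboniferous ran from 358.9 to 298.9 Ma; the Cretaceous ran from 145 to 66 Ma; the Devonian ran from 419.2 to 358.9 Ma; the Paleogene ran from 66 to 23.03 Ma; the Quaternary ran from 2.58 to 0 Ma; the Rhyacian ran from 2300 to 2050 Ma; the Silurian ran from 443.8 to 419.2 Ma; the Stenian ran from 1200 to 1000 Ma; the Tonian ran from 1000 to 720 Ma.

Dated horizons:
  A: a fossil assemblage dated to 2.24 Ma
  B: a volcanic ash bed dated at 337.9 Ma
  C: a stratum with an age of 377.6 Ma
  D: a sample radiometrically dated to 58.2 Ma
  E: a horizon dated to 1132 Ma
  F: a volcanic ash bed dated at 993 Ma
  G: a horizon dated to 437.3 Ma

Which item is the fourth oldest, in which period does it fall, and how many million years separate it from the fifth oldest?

C, in the Devonian; 39.7 million years to B

Sorted oldest-first by Ma: E (1132), F (993), G (437.3), C (377.6), B (337.9), D (58.2), A (2.24).
The fourth oldest is C at 377.6 Ma, which lies in 419.2–358.9 Ma: the Devonian.
The fifth oldest is B at 337.9 Ma; separation = |377.6 − 337.9| = 39.7 Myr.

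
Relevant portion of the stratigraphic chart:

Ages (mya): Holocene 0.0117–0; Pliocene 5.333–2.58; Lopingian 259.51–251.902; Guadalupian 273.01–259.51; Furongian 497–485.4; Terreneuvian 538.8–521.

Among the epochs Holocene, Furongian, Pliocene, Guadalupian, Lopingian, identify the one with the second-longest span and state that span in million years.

Durations: Holocene 0.0117; Furongian 11.6; Pliocene 2.753; Guadalupian 13.5; Lopingian 7.608 Myr.
Sorted longest-first: Guadalupian (13.5), Furongian (11.6), Lopingian (7.608), Pliocene (2.753), Holocene (0.0117).
The second longest is Furongian at 11.6 Myr.

Furongian, 11.6 million years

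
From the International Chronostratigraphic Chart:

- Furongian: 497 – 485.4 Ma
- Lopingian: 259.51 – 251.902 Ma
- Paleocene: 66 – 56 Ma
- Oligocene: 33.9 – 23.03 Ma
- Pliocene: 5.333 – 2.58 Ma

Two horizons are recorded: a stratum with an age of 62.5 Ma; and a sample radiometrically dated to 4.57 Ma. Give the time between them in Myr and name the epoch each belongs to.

Elapsed time: 62.5 − 4.57 = 57.93 Myr.
62.5 Ma lies within 66–56 Ma: Paleocene.
4.57 Ma lies within 5.333–2.58 Ma: Pliocene.

57.93 million years apart; the first in the Paleocene, the second in the Pliocene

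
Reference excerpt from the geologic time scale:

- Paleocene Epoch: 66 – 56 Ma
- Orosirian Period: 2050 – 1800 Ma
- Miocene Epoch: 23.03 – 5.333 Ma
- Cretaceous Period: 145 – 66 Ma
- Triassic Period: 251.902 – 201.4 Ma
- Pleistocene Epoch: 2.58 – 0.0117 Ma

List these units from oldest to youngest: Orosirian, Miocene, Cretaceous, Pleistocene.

Orosirian, then Cretaceous, then Miocene, then Pleistocene

Read off each span (Ma): Orosirian 2050–1800; Miocene 23.03–5.333; Cretaceous 145–66; Pleistocene 2.58–0.0117.
Larger Ma is older, so oldest→youngest is Orosirian, Cretaceous, Miocene, Pleistocene.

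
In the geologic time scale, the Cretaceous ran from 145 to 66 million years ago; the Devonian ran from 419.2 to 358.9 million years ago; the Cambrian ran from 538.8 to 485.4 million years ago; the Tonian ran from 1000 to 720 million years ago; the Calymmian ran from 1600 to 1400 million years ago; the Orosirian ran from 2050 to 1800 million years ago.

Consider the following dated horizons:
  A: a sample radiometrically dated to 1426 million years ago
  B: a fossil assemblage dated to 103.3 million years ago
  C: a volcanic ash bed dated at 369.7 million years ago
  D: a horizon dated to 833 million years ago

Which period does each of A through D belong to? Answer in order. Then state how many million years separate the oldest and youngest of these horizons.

A — Calymmian; B — Cretaceous; C — Devonian; D — Tonian; span 1322.7 million years

Match each age against the start–end ranges in the excerpt: A = 1426 Ma → Calymmian (1600–1400); B = 103.3 Ma → Cretaceous (145–66); C = 369.7 Ma → Devonian (419.2–358.9); D = 833 Ma → Tonian (1000–720).
The largest age is 1426 Ma and the smallest is 103.3 Ma; their difference is 1322.7 Myr.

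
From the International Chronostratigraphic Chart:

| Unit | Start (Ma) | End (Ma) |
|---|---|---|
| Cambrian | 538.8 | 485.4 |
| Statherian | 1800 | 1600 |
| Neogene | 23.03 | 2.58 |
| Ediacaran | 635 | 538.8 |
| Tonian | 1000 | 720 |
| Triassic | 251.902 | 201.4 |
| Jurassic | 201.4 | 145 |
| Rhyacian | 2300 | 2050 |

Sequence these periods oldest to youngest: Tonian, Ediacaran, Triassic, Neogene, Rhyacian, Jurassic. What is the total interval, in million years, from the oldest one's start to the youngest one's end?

Start ages (Ma): Rhyacian 2300, Tonian 1000, Ediacaran 635, Triassic 251.902, Jurassic 201.4, Neogene 23.03.
Ordered oldest to youngest: Rhyacian, Tonian, Ediacaran, Triassic, Jurassic, Neogene.
Span = 2300 − 2.58 = 2297.42 Myr.

Rhyacian → Tonian → Ediacaran → Triassic → Jurassic → Neogene; total span 2297.42 Myr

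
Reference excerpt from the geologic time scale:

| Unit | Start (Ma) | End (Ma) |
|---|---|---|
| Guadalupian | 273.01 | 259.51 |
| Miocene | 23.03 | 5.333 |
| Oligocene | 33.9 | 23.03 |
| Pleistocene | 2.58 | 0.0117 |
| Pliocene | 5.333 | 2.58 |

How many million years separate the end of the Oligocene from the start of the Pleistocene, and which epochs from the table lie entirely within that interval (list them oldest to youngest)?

End of Oligocene = 23.03 Ma; start of Pleistocene = 2.58 Ma.
Gap = 23.03 − 2.58 = 20.45 Myr.
Epochs wholly inside 23.03–2.58 Ma: Miocene (23.03–5.333), Pliocene (5.333–2.58).

20.45 million years; Miocene, Pliocene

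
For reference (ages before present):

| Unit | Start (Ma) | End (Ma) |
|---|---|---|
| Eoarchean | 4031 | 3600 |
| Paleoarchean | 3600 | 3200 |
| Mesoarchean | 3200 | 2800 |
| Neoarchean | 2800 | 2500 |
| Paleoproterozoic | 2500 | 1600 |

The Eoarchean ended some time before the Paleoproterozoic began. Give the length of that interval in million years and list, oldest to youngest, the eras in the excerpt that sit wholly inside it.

The Eoarchean closes at 3600 Ma and the Paleoproterozoic opens at 2500 Ma, so the interval is 3600 − 2500 = 1100 Myr.
An era fits inside if it starts at or after 3600 Ma and ends at or before 2500 Ma; oldest first that gives Paleoarchean, Mesoarchean, Neoarchean.

1100 million years; Paleoarchean, Mesoarchean, Neoarchean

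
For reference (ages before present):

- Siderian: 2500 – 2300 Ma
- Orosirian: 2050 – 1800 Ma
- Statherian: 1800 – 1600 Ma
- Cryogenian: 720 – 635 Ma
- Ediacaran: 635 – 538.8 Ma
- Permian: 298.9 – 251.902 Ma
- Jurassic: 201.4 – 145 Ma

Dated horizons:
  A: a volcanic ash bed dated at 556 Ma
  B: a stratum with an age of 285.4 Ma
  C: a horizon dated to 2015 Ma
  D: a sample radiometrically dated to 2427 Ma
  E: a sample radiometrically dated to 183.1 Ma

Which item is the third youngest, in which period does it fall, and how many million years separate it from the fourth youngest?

A, in the Ediacaran; 1459 million years to C

Smaller Ma means younger, so youngest first: E 183.1 < B 285.4 < A 556 < C 2015 < D 2427.
Counting 3 along gives A (556 Ma); the excerpt puts that inside the Ediacaran, 635–538.8 Ma.
Next in line is C (2015 Ma), and 2015 − 556 = 1459 Myr.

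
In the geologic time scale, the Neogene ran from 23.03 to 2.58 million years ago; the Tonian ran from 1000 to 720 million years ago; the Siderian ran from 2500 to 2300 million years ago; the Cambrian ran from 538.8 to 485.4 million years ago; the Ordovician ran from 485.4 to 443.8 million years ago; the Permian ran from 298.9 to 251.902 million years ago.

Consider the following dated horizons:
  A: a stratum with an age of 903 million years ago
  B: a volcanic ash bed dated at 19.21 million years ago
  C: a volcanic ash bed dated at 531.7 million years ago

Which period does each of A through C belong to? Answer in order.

A — Tonian; B — Neogene; C — Cambrian

A: 903 Ma lies in 1000–720 Ma, so Tonian.
B: 19.21 Ma lies in 23.03–2.58 Ma, so Neogene.
C: 531.7 Ma lies in 538.8–485.4 Ma, so Cambrian.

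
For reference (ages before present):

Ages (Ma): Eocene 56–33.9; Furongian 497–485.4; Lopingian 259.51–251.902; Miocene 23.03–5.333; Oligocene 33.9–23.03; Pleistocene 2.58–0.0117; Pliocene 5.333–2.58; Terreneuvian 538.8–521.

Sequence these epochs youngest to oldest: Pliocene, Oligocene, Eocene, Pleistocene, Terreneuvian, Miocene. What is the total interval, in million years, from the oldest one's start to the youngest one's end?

From the excerpt: Pliocene 5.333–2.58; Oligocene 33.9–23.03; Eocene 56–33.9; Pleistocene 2.58–0.0117; Terreneuvian 538.8–521; Miocene 23.03–5.333 (Ma).
Larger Ma is earlier, so the oldest is Terreneuvian and the youngest is Pleistocene; youngest to oldest: Pleistocene, Pliocene, Miocene, Oligocene, Eocene, Terreneuvian.
Oldest start 538.8 minus youngest end 0.0117 gives 538.7883 Myr overall.

Pleistocene, Pliocene, Miocene, Oligocene, Eocene, Terreneuvian; total span 538.7883 Myr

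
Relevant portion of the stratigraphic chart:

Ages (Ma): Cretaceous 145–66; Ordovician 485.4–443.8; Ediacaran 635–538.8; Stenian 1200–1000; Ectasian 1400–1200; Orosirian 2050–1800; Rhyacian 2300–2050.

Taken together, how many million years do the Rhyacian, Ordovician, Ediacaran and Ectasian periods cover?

Each duration: Rhyacian = 250; Ordovician = 41.6; Ediacaran = 96.2; Ectasian = 200.
Sum: 250 + 41.6 + 96.2 + 200 = 587.8 Myr.

587.8 million years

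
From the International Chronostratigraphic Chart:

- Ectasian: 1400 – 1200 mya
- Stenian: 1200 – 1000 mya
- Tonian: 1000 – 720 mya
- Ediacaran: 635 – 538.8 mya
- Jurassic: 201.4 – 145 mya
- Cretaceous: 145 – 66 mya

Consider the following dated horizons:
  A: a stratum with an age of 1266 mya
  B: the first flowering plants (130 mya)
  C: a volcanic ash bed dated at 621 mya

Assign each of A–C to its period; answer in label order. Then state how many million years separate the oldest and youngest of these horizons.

Match each age against the start–end ranges in the excerpt: A = 1266 Ma → Ectasian (1400–1200); B = 130 Ma → Cretaceous (145–66); C = 621 Ma → Ediacaran (635–538.8).
The largest age is 1266 Ma and the smallest is 130 Ma; their difference is 1136 Myr.

A — Ectasian; B — Cretaceous; C — Ediacaran; span 1136 million years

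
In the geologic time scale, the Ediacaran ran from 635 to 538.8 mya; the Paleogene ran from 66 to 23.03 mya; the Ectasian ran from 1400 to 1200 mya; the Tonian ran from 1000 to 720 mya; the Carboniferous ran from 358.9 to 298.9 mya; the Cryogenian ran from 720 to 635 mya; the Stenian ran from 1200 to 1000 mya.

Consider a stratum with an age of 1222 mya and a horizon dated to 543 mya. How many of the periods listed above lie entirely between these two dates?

3

1222 Ma sits inside the Ectasian (1400–1200) and 543 Ma inside the Ediacaran (635–538.8); neither of those is wholly between the two dates.
The listed periods lying completely between them are Stenian, Tonian, Cryogenian — 3 in all.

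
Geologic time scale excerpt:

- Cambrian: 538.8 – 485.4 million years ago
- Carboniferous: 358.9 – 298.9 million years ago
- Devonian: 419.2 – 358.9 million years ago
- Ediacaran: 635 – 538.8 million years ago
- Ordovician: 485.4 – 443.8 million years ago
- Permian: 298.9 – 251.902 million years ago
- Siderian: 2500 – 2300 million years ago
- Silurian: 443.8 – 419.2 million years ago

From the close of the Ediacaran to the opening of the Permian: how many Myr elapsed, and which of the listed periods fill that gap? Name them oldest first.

239.9 million years; Cambrian, Ordovician, Silurian, Devonian, Carboniferous

The Ediacaran closes at 538.8 Ma and the Permian opens at 298.9 Ma, so the interval is 538.8 − 298.9 = 239.9 Myr.
A period fits inside if it starts at or after 538.8 Ma and ends at or before 298.9 Ma; oldest first that gives Cambrian, Ordovician, Silurian, Devonian, Carboniferous.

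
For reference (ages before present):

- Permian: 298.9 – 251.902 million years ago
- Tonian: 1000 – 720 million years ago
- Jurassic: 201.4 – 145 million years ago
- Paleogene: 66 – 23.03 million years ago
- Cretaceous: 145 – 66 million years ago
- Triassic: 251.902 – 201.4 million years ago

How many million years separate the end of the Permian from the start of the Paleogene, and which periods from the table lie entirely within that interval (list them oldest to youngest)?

End of Permian = 251.902 Ma; start of Paleogene = 66 Ma.
Gap = 251.902 − 66 = 185.902 Myr.
Periods wholly inside 251.902–66 Ma: Triassic (251.902–201.4), Jurassic (201.4–145), Cretaceous (145–66).

185.902 million years; Triassic, Jurassic, Cretaceous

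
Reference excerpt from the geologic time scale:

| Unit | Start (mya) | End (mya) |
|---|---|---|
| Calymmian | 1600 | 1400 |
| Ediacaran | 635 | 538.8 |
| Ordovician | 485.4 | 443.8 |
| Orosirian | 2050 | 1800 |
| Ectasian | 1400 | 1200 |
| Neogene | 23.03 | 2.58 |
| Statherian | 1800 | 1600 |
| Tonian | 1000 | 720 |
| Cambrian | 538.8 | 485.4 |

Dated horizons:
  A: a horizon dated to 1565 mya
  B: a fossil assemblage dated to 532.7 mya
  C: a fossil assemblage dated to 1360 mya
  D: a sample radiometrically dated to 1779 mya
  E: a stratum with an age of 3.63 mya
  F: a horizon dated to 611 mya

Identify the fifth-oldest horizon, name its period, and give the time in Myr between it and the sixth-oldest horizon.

B, in the Cambrian; 529.07 million years to E

Sorted oldest-first by Ma: D (1779), A (1565), C (1360), F (611), B (532.7), E (3.63).
The fifth oldest is B at 532.7 Ma, which lies in 538.8–485.4 Ma: the Cambrian.
The sixth oldest is E at 3.63 Ma; separation = |532.7 − 3.63| = 529.07 Myr.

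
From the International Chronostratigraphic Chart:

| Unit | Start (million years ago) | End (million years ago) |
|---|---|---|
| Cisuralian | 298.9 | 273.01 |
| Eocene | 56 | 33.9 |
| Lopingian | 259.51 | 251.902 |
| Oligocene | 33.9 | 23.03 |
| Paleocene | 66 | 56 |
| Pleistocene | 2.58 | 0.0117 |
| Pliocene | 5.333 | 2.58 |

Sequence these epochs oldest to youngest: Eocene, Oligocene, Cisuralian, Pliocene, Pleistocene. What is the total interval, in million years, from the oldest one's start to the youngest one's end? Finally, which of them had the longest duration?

Cisuralian → Eocene → Oligocene → Pliocene → Pleistocene; total span 298.8883 Myr; longest is Cisuralian

From the excerpt: Eocene 56–33.9; Oligocene 33.9–23.03; Cisuralian 298.9–273.01; Pliocene 5.333–2.58; Pleistocene 2.58–0.0117 (Ma).
Larger Ma is earlier, so the oldest is Cisuralian and the youngest is Pleistocene; oldest to youngest: Cisuralian, Eocene, Oligocene, Pliocene, Pleistocene.
Oldest start 298.9 minus youngest end 0.0117 gives 298.8883 Myr overall.
Individual lengths (start − end): Pliocene 2.753; Oligocene 10.87; Eocene 22.1; Cisuralian 25.89; Pleistocene 2.5683. The largest is Cisuralian at 25.89 Myr.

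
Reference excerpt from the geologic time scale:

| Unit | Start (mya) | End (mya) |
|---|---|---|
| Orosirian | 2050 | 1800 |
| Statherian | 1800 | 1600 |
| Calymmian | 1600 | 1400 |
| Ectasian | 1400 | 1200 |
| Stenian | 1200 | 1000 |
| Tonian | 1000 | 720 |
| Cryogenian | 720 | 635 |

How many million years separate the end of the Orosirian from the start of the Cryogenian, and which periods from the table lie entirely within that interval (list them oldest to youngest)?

End of Orosirian = 1800 Ma; start of Cryogenian = 720 Ma.
Gap = 1800 − 720 = 1080 Myr.
Periods wholly inside 1800–720 Ma: Statherian (1800–1600), Calymmian (1600–1400), Ectasian (1400–1200), Stenian (1200–1000), Tonian (1000–720).

1080 million years; Statherian, Calymmian, Ectasian, Stenian, Tonian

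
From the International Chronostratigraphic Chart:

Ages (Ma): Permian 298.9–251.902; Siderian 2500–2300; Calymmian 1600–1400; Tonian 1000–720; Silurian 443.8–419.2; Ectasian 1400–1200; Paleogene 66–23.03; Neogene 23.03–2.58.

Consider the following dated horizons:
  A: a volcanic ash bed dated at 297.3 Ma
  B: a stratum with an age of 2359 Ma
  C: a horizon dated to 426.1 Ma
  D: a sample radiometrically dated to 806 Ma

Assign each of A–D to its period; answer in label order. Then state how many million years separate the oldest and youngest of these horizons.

A — Permian; B — Siderian; C — Silurian; D — Tonian; span 2061.7 million years

Match each age against the start–end ranges in the excerpt: A = 297.3 Ma → Permian (298.9–251.902); B = 2359 Ma → Siderian (2500–2300); C = 426.1 Ma → Silurian (443.8–419.2); D = 806 Ma → Tonian (1000–720).
The largest age is 2359 Ma and the smallest is 297.3 Ma; their difference is 2061.7 Myr.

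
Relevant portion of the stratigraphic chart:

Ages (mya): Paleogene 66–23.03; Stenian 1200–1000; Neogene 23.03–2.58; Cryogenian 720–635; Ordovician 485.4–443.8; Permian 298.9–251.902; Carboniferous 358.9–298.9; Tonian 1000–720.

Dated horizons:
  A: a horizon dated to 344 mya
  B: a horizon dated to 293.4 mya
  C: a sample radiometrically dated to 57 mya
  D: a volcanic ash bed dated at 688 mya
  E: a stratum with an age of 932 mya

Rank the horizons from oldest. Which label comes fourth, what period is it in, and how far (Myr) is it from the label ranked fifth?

Larger Ma means older, so oldest first: E 932 > D 688 > A 344 > B 293.4 > C 57.
Counting 4 along gives B (293.4 Ma); the excerpt puts that inside the Permian, 298.9–251.902 Ma.
Next in line is C (57 Ma), and 293.4 − 57 = 236.4 Myr.

B, in the Permian; 236.4 million years to C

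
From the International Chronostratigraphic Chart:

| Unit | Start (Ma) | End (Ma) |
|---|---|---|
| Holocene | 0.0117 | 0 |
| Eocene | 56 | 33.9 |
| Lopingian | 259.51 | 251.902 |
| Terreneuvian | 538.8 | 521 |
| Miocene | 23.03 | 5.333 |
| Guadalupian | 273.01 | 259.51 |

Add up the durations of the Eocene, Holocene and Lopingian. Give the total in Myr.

Duration is start − end for each: (56 − 33.9) + (0.0117 − 0) + (259.51 − 251.902).
That is 22.1 + 0.0117 + 7.608, which totals 29.7197 million years.

29.7197 million years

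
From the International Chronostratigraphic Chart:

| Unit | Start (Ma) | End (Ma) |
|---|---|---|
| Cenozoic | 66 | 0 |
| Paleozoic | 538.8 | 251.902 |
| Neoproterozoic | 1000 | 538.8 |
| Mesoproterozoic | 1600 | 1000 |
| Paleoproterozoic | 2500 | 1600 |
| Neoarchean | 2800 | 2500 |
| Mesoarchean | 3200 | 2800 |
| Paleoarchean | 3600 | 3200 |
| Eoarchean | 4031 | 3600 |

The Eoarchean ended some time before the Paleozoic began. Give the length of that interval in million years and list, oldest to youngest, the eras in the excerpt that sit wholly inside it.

The Eoarchean closes at 3600 Ma and the Paleozoic opens at 538.8 Ma, so the interval is 3600 − 538.8 = 3061.2 Myr.
An era fits inside if it starts at or after 3600 Ma and ends at or before 538.8 Ma; oldest first that gives Paleoarchean, Mesoarchean, Neoarchean, Paleoproterozoic, Mesoproterozoic, Neoproterozoic.

3061.2 million years; Paleoarchean, Mesoarchean, Neoarchean, Paleoproterozoic, Mesoproterozoic, Neoproterozoic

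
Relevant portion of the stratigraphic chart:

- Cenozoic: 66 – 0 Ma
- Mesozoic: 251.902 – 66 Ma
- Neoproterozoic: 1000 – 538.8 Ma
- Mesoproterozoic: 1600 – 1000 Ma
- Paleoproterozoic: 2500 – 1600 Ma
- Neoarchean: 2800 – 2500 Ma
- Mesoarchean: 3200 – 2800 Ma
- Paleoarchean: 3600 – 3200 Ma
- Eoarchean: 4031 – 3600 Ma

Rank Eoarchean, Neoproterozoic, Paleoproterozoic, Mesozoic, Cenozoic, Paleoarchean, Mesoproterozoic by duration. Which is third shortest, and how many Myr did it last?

Paleoarchean, 400 million years

Durations: Eoarchean 431; Neoproterozoic 461.2; Paleoproterozoic 900; Mesozoic 185.902; Cenozoic 66; Paleoarchean 400; Mesoproterozoic 600 Myr.
Sorted shortest-first: Cenozoic (66), Mesozoic (185.902), Paleoarchean (400), Eoarchean (431), Neoproterozoic (461.2), Mesoproterozoic (600), Paleoproterozoic (900).
The third shortest is Paleoarchean at 400 Myr.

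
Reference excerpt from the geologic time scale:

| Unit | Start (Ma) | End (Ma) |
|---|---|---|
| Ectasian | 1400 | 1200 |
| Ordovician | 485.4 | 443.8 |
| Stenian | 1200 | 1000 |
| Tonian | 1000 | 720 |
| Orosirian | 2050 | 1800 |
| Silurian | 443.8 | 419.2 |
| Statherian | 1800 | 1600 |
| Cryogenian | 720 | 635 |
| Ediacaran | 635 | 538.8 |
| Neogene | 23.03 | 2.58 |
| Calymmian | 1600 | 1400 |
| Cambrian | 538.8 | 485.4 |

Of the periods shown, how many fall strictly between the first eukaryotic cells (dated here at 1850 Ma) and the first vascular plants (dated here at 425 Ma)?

9

The older date is 1850 Ma and the younger is 425 Ma.
Periods with start < 1850 and end > 425 Ma: Statherian (1800–1600), Calymmian (1600–1400), Ectasian (1400–1200), Stenian (1200–1000), Tonian (1000–720), Cryogenian (720–635), Ediacaran (635–538.8), Cambrian (538.8–485.4), Ordovician (485.4–443.8).
That is 9 complete periods.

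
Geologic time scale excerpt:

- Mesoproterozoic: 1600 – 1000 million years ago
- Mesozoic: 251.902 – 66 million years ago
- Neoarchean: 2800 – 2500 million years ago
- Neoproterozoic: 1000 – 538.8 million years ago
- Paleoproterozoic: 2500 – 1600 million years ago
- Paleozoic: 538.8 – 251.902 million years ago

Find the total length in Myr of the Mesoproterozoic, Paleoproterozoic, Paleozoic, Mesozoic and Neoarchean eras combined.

Each duration: Mesoproterozoic = 600; Paleoproterozoic = 900; Paleozoic = 286.898; Mesozoic = 185.902; Neoarchean = 300.
Sum: 600 + 900 + 286.898 + 185.902 + 300 = 2272.8 Myr.

2272.8 million years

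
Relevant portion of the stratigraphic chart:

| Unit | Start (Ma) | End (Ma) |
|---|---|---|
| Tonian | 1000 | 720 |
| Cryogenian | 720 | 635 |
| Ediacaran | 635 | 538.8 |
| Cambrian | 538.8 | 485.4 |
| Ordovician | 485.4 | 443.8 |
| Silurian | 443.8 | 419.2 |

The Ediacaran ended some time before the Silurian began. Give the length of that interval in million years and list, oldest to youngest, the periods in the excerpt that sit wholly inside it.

95 million years; Cambrian, Ordovician

The Ediacaran closes at 538.8 Ma and the Silurian opens at 443.8 Ma, so the interval is 538.8 − 443.8 = 95 Myr.
A period fits inside if it starts at or after 538.8 Ma and ends at or before 443.8 Ma; oldest first that gives Cambrian, Ordovician.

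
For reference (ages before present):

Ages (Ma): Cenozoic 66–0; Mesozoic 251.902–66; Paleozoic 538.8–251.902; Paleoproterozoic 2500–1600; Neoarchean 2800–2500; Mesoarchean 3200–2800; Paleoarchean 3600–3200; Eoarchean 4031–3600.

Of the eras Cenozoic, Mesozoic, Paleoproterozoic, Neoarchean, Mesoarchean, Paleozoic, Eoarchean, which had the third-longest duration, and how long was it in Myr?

Mesoarchean, 400 million years

Start − end for each: Cenozoic 66 − 0 = 66; Mesozoic 251.902 − 66 = 185.902; Paleoproterozoic 2500 − 1600 = 900; Neoarchean 2800 − 2500 = 300; Mesoarchean 3200 − 2800 = 400; Paleozoic 538.8 − 251.902 = 286.898; Eoarchean 4031 − 3600 = 431.
Ranking these from longest: Paleoproterozoic > Eoarchean > Mesoarchean > Neoarchean > Paleozoic > Mesozoic > Cenozoic.
Position 3 in that ranking is Mesoarchean, which lasted 400 Myr.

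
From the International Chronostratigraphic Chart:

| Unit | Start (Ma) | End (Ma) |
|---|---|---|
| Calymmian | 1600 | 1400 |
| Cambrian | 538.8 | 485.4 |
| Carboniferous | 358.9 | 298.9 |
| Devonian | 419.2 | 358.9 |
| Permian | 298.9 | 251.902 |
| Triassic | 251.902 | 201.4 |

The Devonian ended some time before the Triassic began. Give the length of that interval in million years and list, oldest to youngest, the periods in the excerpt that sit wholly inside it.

End of Devonian = 358.9 Ma; start of Triassic = 251.902 Ma.
Gap = 358.9 − 251.902 = 106.998 Myr.
Periods wholly inside 358.9–251.902 Ma: Carboniferous (358.9–298.9), Permian (298.9–251.902).

106.998 million years; Carboniferous, Permian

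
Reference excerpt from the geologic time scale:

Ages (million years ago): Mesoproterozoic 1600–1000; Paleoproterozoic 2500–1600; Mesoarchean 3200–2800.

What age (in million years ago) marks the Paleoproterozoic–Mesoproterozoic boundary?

The Paleoproterozoic ends and the Mesoproterozoic begins at 1600 million years ago.

1600 million years ago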